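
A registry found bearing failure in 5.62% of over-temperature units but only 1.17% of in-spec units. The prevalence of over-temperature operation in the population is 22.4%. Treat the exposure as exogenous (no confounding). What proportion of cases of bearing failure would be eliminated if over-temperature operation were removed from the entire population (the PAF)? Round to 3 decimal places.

p₁ = 0.0562, p₀ = 0.0117.
Overall risk P(Y=1) = π·p₁ + (1−π)·p₀ = 0.224×0.0562 + 0.776×0.0117 = 0.021668.
Under exogeneity, PAF = [P(Y=1) − p₀] / P(Y=1).
PAF = (0.021668 − 0.0117) / 0.021668 ≈ 0.4600

PAF ≈ 0.460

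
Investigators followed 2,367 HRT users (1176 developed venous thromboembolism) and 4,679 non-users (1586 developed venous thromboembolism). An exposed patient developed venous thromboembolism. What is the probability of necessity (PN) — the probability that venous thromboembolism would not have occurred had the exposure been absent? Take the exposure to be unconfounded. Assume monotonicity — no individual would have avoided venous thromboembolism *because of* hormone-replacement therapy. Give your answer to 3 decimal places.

p₁ = P(outcome | exposed) = 1176/2367 = 0.49683
p₀ = P(outcome | unexposed) = 1586/4679 = 0.33896
Under exogeneity and monotonicity, PN = (p₁ − p₀) / p₁.
PN = (0.49683 − 0.33896) / 0.49683 = 0.15787 / 0.49683 ≈ 0.3178

PN ≈ 0.318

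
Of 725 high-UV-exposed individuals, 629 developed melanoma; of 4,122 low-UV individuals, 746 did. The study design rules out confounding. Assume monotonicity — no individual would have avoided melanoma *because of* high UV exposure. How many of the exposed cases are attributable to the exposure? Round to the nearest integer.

about 498 cases

p₁ = P(outcome | exposed) = 629/725 = 0.86759
p₀ = P(outcome | unexposed) = 746/4122 = 0.18098
PN = (p₁ − p₀)/p₁ = (0.86759 − 0.18098) / 0.86759 ≈ 0.79140.
Attributable cases ≈ PN × (exposed cases) = 0.79140 × 629 ≈ 497.79.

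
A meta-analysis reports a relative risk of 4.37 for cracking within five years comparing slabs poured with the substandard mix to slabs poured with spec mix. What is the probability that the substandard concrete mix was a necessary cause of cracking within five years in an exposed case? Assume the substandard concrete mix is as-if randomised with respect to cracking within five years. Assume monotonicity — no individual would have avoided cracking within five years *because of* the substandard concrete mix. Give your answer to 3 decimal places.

Under exogeneity and monotonicity, PN = (RR − 1) / RR = 1 − 1/RR.
PN = (4.37 − 1) / 4.37 = 3.37 / 4.37 ≈ 0.7712

PN ≈ 0.771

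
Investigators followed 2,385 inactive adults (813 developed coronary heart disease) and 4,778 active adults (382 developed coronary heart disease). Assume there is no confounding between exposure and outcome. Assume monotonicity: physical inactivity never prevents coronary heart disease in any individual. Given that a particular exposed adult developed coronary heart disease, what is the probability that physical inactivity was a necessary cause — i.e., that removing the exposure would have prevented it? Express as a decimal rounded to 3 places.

PN ≈ 0.765

p₁ = P(outcome | exposed) = 813/2385 = 0.34088
p₀ = P(outcome | unexposed) = 382/4778 = 0.07995
Under exogeneity and monotonicity, PN = (p₁ − p₀) / p₁.
PN = (0.34088 − 0.07995) / 0.34088 = 0.26093 / 0.34088 ≈ 0.7655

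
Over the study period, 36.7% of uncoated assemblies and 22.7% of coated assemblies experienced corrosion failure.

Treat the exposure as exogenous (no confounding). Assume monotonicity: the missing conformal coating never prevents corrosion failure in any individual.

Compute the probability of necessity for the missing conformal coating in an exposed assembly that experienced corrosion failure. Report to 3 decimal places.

p₁ = 0.367, p₀ = 0.227.
Under exogeneity and monotonicity, PN = (p₁ − p₀) / p₁.
PN = (0.367 − 0.227) / 0.367 = 0.14 / 0.367 ≈ 0.3815

PN ≈ 0.381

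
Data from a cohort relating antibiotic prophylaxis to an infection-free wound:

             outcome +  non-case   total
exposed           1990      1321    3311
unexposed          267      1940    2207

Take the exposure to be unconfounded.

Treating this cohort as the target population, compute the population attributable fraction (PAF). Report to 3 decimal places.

PAF ≈ 0.704

p₁ = P(outcome | exposed) = 1990/3311 = 0.60103
p₀ = P(outcome | unexposed) = 267/2207 = 0.12098
Exposure prevalence π = 3311/5518 = 0.60004; overall risk P(Y=1) = 0.40903.
Under exogeneity, PAF = [P(Y=1) − p₀]/P(Y=1).
PAF = (0.40903 − 0.12098) / 0.40903 ≈ 0.7042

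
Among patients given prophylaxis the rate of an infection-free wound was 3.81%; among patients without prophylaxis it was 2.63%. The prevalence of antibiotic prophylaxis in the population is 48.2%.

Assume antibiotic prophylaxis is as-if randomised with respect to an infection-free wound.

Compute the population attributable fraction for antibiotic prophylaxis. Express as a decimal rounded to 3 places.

p₁ = 0.0381, p₀ = 0.0263.
Overall risk P(Y=1) = π·p₁ + (1−π)·p₀ = 0.482×0.0381 + 0.518×0.0263 = 0.031988.
Under exogeneity, PAF = [P(Y=1) − p₀] / P(Y=1).
PAF = (0.031988 − 0.0263) / 0.031988 ≈ 0.1778

PAF ≈ 0.178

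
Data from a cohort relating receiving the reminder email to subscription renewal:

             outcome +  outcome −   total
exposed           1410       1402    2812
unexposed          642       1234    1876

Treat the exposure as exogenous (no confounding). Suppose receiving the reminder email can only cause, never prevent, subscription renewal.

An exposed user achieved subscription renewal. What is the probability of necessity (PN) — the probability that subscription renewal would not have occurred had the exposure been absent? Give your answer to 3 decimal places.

PN ≈ 0.318

p₁ = P(outcome | exposed) = 1410/2812 = 0.50142
p₀ = P(outcome | unexposed) = 642/1876 = 0.34222
Under exogeneity and monotonicity, PN = (p₁ − p₀)/p₁.
PN = (0.50142 − 0.34222) / 0.50142 ≈ 0.3175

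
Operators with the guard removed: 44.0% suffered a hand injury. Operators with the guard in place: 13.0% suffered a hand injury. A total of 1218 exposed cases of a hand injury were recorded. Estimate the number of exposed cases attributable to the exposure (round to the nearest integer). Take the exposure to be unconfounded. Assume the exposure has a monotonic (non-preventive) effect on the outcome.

p₁ = 0.44, p₀ = 0.13.
PN = (p₁ − p₀)/p₁ = (0.44 − 0.13) / 0.44 ≈ 0.70455.
Attributable cases ≈ PN × (exposed cases) = 0.70455 × 1218 ≈ 858.14.

about 858 cases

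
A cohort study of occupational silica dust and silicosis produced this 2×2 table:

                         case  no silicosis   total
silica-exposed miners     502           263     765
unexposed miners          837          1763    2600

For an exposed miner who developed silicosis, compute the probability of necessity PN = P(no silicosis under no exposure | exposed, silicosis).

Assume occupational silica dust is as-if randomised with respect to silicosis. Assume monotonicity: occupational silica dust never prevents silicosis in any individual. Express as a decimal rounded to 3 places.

PN ≈ 0.509

p₁ = P(outcome | exposed) = 502/765 = 0.65621
p₀ = P(outcome | unexposed) = 837/2600 = 0.32192
Under exogeneity and monotonicity, PN = (p₁ − p₀)/p₁.
PN = (0.65621 − 0.32192) / 0.65621 ≈ 0.5094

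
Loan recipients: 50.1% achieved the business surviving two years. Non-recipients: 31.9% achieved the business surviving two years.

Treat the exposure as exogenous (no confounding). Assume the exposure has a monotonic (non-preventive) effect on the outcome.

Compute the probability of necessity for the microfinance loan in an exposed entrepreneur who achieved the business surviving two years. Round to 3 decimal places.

PN ≈ 0.363

p₁ = 0.501, p₀ = 0.319.
Under exogeneity and monotonicity, PN = (p₁ − p₀) / p₁.
PN = (0.501 − 0.319) / 0.501 = 0.182 / 0.501 ≈ 0.3633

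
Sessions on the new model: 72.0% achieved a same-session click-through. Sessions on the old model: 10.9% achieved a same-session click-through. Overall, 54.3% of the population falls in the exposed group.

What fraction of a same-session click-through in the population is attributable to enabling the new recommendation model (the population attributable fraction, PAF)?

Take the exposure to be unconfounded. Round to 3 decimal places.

p₁ = 0.72, p₀ = 0.109.
Overall risk P(Y=1) = π·p₁ + (1−π)·p₀ = 0.543×0.72 + 0.457×0.109 = 0.44077.
Under exogeneity, PAF = [P(Y=1) − p₀] / P(Y=1).
PAF = (0.44077 − 0.109) / 0.44077 ≈ 0.7527

PAF ≈ 0.753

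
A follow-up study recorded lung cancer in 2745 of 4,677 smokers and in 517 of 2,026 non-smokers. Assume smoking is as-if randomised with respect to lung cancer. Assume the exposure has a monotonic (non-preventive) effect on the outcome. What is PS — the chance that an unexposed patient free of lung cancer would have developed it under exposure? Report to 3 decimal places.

p₁ = P(outcome | exposed) = 2745/4677 = 0.58691
p₀ = P(outcome | unexposed) = 517/2026 = 0.25518
Under exogeneity and monotonicity, PS = (p₁ − p₀) / (1 − p₀).
PS = (0.58691 − 0.25518) / (1 − 0.25518) = 0.33173 / 0.74482 ≈ 0.4454

PS ≈ 0.445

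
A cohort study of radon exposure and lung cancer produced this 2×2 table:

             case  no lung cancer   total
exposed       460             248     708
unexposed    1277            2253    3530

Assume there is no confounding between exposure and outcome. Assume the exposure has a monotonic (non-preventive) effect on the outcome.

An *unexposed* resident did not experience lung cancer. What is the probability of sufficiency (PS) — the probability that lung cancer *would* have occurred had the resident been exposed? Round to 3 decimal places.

PS ≈ 0.451

p₁ = P(outcome | exposed) = 460/708 = 0.64972
p₀ = P(outcome | unexposed) = 1277/3530 = 0.36176
Under exogeneity and monotonicity, PS = (p₁ − p₀)/(1 − p₀).
PS = (0.64972 − 0.36176) / 0.63824 ≈ 0.4512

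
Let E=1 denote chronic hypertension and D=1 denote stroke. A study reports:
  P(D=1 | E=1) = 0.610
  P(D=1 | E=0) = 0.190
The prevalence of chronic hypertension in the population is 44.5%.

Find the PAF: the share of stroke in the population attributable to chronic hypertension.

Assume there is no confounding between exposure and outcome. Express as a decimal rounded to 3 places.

Let p₁ = 0.61, p₀ = 0.19.
Overall risk P(Y=1) = π·p₁ + (1−π)·p₀ = 0.445×0.61 + 0.555×0.19 = 0.3769.
Under exogeneity, PAF = [P(Y=1) − p₀] / P(Y=1).
PAF = (0.3769 − 0.19) / 0.3769 ≈ 0.4959

PAF ≈ 0.496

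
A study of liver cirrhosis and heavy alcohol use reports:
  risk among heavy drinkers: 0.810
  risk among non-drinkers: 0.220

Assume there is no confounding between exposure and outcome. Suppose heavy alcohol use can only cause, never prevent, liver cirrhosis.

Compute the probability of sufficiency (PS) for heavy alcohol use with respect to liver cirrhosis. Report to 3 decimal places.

PS ≈ 0.756

Let p₁ = 0.81, p₀ = 0.22.
Under exogeneity and monotonicity, PS = (p₁ − p₀) / (1 − p₀).
PS = (0.81 − 0.22) / (1 − 0.22) = 0.59 / 0.78 ≈ 0.7564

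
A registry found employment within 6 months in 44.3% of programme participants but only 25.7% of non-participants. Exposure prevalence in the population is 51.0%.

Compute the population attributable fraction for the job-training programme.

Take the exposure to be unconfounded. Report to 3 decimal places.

PAF ≈ 0.270

p₁ = 0.443, p₀ = 0.257.
Overall risk P(Y=1) = π·p₁ + (1−π)·p₀ = 0.51×0.443 + 0.49×0.257 = 0.35186.
Under exogeneity, PAF = [P(Y=1) − p₀] / P(Y=1).
PAF = (0.35186 − 0.257) / 0.35186 ≈ 0.2696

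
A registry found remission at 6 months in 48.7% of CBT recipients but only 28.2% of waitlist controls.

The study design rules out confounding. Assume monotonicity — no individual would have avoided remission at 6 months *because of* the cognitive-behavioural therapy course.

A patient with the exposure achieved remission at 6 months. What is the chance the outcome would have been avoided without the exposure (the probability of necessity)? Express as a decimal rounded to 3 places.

PN ≈ 0.421

p₁ = 0.487, p₀ = 0.282.
Under exogeneity and monotonicity, PN = (p₁ − p₀) / p₁.
PN = (0.487 − 0.282) / 0.487 = 0.205 / 0.487 ≈ 0.4209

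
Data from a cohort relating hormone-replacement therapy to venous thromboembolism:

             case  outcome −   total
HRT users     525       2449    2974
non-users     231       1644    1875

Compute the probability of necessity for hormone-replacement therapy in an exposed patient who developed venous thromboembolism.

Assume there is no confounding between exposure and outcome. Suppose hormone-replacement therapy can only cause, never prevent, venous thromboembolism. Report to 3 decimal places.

p₁ = P(outcome | exposed) = 525/2974 = 0.17653
p₀ = P(outcome | unexposed) = 231/1875 = 0.1232
Under exogeneity and monotonicity, PN = (p₁ − p₀)/p₁.
PN = (0.17653 − 0.1232) / 0.17653 ≈ 0.3021

PN ≈ 0.302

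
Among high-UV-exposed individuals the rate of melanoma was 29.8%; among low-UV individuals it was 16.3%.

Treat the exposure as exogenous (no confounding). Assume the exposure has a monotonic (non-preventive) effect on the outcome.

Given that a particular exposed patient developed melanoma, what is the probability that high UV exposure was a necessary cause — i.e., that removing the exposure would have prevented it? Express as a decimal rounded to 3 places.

PN ≈ 0.453

p₁ = 0.298, p₀ = 0.163.
Under exogeneity and monotonicity, PN = (p₁ − p₀) / p₁.
PN = (0.298 − 0.163) / 0.298 = 0.135 / 0.298 ≈ 0.4530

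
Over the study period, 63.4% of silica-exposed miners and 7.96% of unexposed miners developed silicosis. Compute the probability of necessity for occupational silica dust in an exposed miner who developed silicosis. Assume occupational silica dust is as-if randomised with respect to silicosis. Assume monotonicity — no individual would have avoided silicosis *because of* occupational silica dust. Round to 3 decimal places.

p₁ = 0.634, p₀ = 0.0796.
Under exogeneity and monotonicity, PN = (p₁ − p₀) / p₁.
PN = (0.634 − 0.0796) / 0.634 = 0.5544 / 0.634 ≈ 0.8744

PN ≈ 0.874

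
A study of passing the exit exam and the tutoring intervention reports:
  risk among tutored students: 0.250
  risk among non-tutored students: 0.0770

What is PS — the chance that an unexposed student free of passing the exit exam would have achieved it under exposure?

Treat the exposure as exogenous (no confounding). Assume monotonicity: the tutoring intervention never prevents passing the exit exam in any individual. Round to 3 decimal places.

Let p₁ = 0.25, p₀ = 0.077.
Under exogeneity and monotonicity, PS = (p₁ − p₀) / (1 − p₀).
PS = (0.25 − 0.077) / (1 − 0.077) = 0.173 / 0.923 ≈ 0.1874

PS ≈ 0.187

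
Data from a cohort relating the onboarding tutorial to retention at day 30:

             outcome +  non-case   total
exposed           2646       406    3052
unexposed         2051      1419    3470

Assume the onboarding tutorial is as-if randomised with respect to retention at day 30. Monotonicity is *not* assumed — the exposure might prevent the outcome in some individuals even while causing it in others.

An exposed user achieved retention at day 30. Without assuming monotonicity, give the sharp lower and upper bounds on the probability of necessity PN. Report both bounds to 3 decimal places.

p₁ = P(outcome | exposed) = 2646/3052 = 0.86697
p₀ = P(outcome | unexposed) = 2051/3470 = 0.59107
Under exogeneity alone the bounds on PN are max{0,(p₁−p₀)/p₁} ≤ PN ≤ min{1,(1−p₀)/p₁}.
  lower = (p₁ − p₀)/p₁ = 0.27591 / 0.86697 ≈ 0.3182
  upper = min{1, (1 − p₀)/p₁} = 0.40893 / 0.86697 ≈ 0.4717

0.318 ≤ PN ≤ 0.472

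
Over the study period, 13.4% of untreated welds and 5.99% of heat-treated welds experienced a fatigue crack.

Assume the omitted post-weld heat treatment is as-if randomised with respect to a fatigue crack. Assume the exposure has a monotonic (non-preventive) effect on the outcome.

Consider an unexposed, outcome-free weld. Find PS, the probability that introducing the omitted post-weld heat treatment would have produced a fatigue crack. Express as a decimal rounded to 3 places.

PS ≈ 0.079

p₁ = 0.134, p₀ = 0.0599.
Under exogeneity and monotonicity, PS = (p₁ − p₀) / (1 − p₀).
PS = (0.134 − 0.0599) / (1 − 0.0599) = 0.0741 / 0.9401 ≈ 0.0788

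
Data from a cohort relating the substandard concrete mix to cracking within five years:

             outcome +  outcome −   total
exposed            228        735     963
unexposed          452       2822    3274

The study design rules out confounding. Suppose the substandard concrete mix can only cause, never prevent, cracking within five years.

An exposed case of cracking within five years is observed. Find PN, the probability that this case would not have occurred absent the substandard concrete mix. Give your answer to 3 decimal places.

PN ≈ 0.417

p₁ = P(outcome | exposed) = 228/963 = 0.23676
p₀ = P(outcome | unexposed) = 452/3274 = 0.13806
Under exogeneity and monotonicity, PN = (p₁ − p₀)/p₁.
PN = (0.23676 − 0.13806) / 0.23676 ≈ 0.4169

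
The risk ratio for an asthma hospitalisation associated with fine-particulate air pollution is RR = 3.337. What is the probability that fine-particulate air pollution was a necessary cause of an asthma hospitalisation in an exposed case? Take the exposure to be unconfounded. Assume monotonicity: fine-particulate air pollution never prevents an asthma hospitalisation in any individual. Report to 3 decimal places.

Under exogeneity and monotonicity, PN = (RR − 1) / RR = 1 − 1/RR.
PN = (3.337 − 1) / 3.337 = 2.337 / 3.337 ≈ 0.7003

PN ≈ 0.700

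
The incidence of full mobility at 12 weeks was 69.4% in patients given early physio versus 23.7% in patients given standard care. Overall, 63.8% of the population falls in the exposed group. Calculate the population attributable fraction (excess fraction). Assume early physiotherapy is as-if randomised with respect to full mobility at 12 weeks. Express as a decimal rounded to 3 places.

p₁ = 0.694, p₀ = 0.237.
Overall risk P(Y=1) = π·p₁ + (1−π)·p₀ = 0.638×0.694 + 0.362×0.237 = 0.52857.
Under exogeneity, PAF = [P(Y=1) − p₀] / P(Y=1).
PAF = (0.52857 − 0.237) / 0.52857 ≈ 0.5516

PAF ≈ 0.552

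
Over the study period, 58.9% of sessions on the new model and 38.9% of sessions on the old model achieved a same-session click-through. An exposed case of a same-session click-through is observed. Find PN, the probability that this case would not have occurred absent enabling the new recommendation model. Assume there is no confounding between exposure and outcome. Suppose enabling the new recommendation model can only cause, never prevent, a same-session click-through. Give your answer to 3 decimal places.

PN ≈ 0.340

p₁ = 0.589, p₀ = 0.389.
Under exogeneity and monotonicity, PN = (p₁ − p₀) / p₁.
PN = (0.589 − 0.389) / 0.589 = 0.2 / 0.589 ≈ 0.3396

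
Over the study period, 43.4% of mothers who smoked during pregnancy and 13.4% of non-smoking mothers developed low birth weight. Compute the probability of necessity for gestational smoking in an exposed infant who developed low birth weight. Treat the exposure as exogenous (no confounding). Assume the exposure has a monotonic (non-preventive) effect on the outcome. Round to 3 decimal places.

PN ≈ 0.691

p₁ = 0.434, p₀ = 0.134.
Under exogeneity and monotonicity, PN = (p₁ − p₀) / p₁.
PN = (0.434 − 0.134) / 0.434 = 0.3 / 0.434 ≈ 0.6912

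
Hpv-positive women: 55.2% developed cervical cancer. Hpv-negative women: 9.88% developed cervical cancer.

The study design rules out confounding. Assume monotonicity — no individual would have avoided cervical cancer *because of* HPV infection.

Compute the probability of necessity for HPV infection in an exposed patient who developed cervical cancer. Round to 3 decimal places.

PN ≈ 0.821

p₁ = 0.552, p₀ = 0.0988.
Under exogeneity and monotonicity, PN = (p₁ − p₀) / p₁.
PN = (0.552 − 0.0988) / 0.552 = 0.4532 / 0.552 ≈ 0.8210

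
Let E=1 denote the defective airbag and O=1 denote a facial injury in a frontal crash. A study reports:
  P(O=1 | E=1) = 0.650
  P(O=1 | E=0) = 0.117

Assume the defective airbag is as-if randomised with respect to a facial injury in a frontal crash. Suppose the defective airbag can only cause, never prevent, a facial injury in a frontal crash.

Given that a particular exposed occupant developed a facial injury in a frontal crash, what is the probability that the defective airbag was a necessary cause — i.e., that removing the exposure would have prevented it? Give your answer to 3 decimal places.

PN ≈ 0.820

Let p₁ = 0.65, p₀ = 0.117.
Under exogeneity and monotonicity, PN = (p₁ − p₀) / p₁.
PN = (0.65 − 0.117) / 0.65 = 0.533 / 0.65 ≈ 0.8200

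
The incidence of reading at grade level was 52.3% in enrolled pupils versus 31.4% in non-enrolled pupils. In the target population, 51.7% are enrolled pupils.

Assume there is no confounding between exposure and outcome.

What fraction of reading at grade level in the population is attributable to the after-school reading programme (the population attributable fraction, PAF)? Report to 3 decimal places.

PAF ≈ 0.256

p₁ = 0.523, p₀ = 0.314.
Overall risk P(Y=1) = π·p₁ + (1−π)·p₀ = 0.517×0.523 + 0.483×0.314 = 0.42205.
Under exogeneity, PAF = [P(Y=1) − p₀] / P(Y=1).
PAF = (0.42205 − 0.314) / 0.42205 ≈ 0.2560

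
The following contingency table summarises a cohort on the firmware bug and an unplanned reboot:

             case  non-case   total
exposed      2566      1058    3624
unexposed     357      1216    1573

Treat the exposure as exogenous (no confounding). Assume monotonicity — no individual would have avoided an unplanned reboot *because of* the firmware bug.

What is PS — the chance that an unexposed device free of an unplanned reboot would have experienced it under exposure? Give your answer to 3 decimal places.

PS ≈ 0.622

p₁ = P(outcome | exposed) = 2566/3624 = 0.70806
p₀ = P(outcome | unexposed) = 357/1573 = 0.22695
Under exogeneity and monotonicity, PS = (p₁ − p₀) / (1 − p₀).
PS = (0.70806 − 0.22695) / (1 − 0.22695) = 0.4811 / 0.77305 ≈ 0.6223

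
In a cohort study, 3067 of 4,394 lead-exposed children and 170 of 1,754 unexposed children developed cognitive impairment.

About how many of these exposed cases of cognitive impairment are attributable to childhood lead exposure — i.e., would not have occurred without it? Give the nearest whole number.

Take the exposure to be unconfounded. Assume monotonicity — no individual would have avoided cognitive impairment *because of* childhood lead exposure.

about 2641 cases

p₁ = P(outcome | exposed) = 3067/4394 = 0.698
p₀ = P(outcome | unexposed) = 170/1754 = 0.096921
PN = (p₁ − p₀)/p₁ = (0.698 − 0.096921) / 0.698 ≈ 0.86114.
Attributable cases ≈ PN × (exposed cases) = 0.86114 × 3067 ≈ 2641.13.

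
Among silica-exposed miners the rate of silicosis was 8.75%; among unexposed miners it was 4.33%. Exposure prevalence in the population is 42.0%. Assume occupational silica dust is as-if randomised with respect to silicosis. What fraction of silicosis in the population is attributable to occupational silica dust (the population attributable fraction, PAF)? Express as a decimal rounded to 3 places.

p₁ = 0.0875, p₀ = 0.0433.
Overall risk P(Y=1) = π·p₁ + (1−π)·p₀ = 0.42×0.0875 + 0.58×0.0433 = 0.061864.
Under exogeneity, PAF = [P(Y=1) − p₀] / P(Y=1).
PAF = (0.061864 − 0.0433) / 0.061864 ≈ 0.3001

PAF ≈ 0.300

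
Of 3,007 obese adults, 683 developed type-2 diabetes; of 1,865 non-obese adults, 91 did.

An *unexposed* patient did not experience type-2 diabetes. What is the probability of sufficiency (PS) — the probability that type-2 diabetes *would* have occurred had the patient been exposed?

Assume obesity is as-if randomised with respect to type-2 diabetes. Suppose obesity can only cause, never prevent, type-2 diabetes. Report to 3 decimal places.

p₁ = P(outcome | exposed) = 683/3007 = 0.22714
p₀ = P(outcome | unexposed) = 91/1865 = 0.048794
Under exogeneity and monotonicity, PS = (p₁ − p₀) / (1 − p₀).
PS = (0.22714 − 0.048794) / (1 − 0.048794) = 0.17834 / 0.95121 ≈ 0.1875

PS ≈ 0.187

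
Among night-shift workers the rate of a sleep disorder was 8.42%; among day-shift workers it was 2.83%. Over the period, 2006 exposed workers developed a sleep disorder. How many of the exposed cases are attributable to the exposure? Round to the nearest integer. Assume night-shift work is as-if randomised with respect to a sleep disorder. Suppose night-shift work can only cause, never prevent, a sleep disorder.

about 1332 cases

p₁ = 0.0842, p₀ = 0.0283.
PN = (p₁ − p₀)/p₁ = (0.0842 − 0.0283) / 0.0842 ≈ 0.66390.
Attributable cases ≈ PN × (exposed cases) = 0.66390 × 2006 ≈ 1331.77.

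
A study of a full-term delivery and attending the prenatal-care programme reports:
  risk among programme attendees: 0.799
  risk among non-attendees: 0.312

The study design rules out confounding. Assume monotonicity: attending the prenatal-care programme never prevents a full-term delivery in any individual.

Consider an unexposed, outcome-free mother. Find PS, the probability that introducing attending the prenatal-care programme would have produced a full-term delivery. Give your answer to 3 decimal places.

Let p₁ = 0.799, p₀ = 0.312.
Under exogeneity and monotonicity, PS = (p₁ − p₀) / (1 − p₀).
PS = (0.799 − 0.312) / (1 − 0.312) = 0.487 / 0.688 ≈ 0.7078

PS ≈ 0.708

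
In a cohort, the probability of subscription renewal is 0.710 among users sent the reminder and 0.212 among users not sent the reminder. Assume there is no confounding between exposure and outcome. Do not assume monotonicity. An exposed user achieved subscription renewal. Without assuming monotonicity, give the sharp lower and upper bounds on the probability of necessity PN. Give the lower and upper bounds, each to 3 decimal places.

0.701 ≤ PN ≤ 1.000

Let p₁ = 0.71, p₀ = 0.212.
Under exogeneity alone the bounds on PN are max{0,(p₁−p₀)/p₁} ≤ PN ≤ min{1,(1−p₀)/p₁}.
  lower = (p₁ − p₀)/p₁ = 0.498 / 0.71 ≈ 0.7014
  upper = min{1, (1 − p₀)/p₁} = 0.788 / 0.71 ≈ 1.1099 → capped at 1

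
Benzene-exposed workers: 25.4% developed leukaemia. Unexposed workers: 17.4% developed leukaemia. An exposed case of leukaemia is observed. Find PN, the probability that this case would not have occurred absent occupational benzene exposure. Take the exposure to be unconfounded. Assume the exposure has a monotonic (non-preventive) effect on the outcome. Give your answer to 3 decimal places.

PN ≈ 0.315

p₁ = 0.254, p₀ = 0.174.
Under exogeneity and monotonicity, PN = (p₁ − p₀) / p₁.
PN = (0.254 − 0.174) / 0.254 = 0.08 / 0.254 ≈ 0.3150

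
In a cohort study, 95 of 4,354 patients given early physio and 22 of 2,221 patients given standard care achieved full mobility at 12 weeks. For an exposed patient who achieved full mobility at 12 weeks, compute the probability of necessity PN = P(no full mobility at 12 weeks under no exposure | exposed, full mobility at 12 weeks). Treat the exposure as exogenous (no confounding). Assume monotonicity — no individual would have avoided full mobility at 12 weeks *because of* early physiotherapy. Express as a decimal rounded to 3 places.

p₁ = P(outcome | exposed) = 95/4354 = 0.021819
p₀ = P(outcome | unexposed) = 22/2221 = 0.0099054
Under exogeneity and monotonicity, PN = (p₁ − p₀) / p₁.
PN = (0.021819 − 0.0099054) / 0.021819 = 0.011914 / 0.021819 ≈ 0.5460

PN ≈ 0.546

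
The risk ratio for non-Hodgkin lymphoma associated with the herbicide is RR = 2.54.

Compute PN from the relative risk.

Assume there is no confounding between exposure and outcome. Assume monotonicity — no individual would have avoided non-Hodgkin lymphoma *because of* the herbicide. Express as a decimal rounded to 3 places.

PN ≈ 0.606

Under exogeneity and monotonicity, PN = (RR − 1) / RR = 1 − 1/RR.
PN = (2.54 − 1) / 2.54 = 1.54 / 2.54 ≈ 0.6063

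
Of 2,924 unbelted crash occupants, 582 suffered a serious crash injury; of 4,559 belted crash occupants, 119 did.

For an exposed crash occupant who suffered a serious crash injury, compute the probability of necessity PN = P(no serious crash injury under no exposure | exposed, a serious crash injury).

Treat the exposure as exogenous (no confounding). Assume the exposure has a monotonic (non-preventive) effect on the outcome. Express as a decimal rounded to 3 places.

PN ≈ 0.869

p₁ = P(outcome | exposed) = 582/2924 = 0.19904
p₀ = P(outcome | unexposed) = 119/4559 = 0.026102
Under exogeneity and monotonicity, PN = (p₁ − p₀) / p₁.
PN = (0.19904 − 0.026102) / 0.19904 = 0.17294 / 0.19904 ≈ 0.8689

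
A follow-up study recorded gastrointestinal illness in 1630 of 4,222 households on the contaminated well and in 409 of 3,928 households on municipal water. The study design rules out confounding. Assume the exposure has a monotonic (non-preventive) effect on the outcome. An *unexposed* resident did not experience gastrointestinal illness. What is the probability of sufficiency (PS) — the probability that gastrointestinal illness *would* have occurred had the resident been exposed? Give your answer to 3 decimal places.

p₁ = P(outcome | exposed) = 1630/4222 = 0.38607
p₀ = P(outcome | unexposed) = 409/3928 = 0.10412
Under exogeneity and monotonicity, PS = (p₁ − p₀) / (1 − p₀).
PS = (0.38607 − 0.10412) / (1 − 0.10412) = 0.28195 / 0.89588 ≈ 0.3147

PS ≈ 0.315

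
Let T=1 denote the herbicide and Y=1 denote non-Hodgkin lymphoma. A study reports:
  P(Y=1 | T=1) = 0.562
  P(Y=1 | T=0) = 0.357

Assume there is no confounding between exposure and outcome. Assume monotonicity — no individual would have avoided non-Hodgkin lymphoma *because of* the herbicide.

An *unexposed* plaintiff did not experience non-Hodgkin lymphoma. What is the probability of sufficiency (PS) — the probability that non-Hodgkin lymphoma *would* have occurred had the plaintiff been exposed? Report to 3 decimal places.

Let p₁ = 0.562, p₀ = 0.357.
Under exogeneity and monotonicity, PS = (p₁ − p₀) / (1 − p₀).
PS = (0.562 − 0.357) / (1 − 0.357) = 0.205 / 0.643 ≈ 0.3188

PS ≈ 0.319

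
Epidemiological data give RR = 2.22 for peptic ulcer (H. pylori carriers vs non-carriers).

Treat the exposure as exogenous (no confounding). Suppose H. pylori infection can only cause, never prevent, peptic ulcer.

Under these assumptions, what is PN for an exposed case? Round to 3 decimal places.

Under exogeneity and monotonicity, PN = (RR − 1) / RR = 1 − 1/RR.
PN = (2.22 − 1) / 2.22 = 1.22 / 2.22 ≈ 0.5495

PN ≈ 0.550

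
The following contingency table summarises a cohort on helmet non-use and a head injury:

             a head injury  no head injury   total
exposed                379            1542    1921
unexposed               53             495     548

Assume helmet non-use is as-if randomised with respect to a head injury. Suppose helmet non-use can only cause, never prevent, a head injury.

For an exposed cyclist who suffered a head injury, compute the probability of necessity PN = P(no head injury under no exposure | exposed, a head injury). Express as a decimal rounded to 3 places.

p₁ = P(outcome | exposed) = 379/1921 = 0.19729
p₀ = P(outcome | unexposed) = 53/548 = 0.096715
Under exogeneity and monotonicity, PN = (p₁ − p₀) / p₁.
PN = (0.19729 − 0.096715) / 0.19729 = 0.10058 / 0.19729 ≈ 0.5098

PN ≈ 0.510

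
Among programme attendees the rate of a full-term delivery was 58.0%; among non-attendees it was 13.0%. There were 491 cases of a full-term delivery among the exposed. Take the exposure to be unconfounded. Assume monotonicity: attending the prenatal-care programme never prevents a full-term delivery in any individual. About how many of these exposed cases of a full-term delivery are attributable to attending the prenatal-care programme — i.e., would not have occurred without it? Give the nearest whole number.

about 381 cases

p₁ = 0.58, p₀ = 0.13.
PN = (p₁ − p₀)/p₁ = (0.58 − 0.13) / 0.58 ≈ 0.77586.
Attributable cases ≈ PN × (exposed cases) = 0.77586 × 491 ≈ 380.95.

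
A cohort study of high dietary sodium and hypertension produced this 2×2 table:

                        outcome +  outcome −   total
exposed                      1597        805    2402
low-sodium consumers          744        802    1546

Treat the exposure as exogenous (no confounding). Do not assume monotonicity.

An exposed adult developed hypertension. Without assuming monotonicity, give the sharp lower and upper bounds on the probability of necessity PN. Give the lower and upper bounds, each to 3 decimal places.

p₁ = P(outcome | exposed) = 1597/2402 = 0.66486
p₀ = P(outcome | unexposed) = 744/1546 = 0.48124
Under exogeneity alone the bounds on PN are max{0,(p₁−p₀)/p₁} ≤ PN ≤ min{1,(1−p₀)/p₁}.
  lower = (p₁ − p₀)/p₁ = 0.18362 / 0.66486 ≈ 0.2762
  upper = min{1, (1 − p₀)/p₁} = 0.51876 / 0.66486 ≈ 0.7802

0.276 ≤ PN ≤ 0.780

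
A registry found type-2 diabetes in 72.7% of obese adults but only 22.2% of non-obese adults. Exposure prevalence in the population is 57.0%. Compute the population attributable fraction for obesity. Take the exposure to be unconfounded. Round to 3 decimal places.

p₁ = 0.727, p₀ = 0.222.
Overall risk P(Y=1) = π·p₁ + (1−π)·p₀ = 0.57×0.727 + 0.43×0.222 = 0.50985.
Under exogeneity, PAF = [P(Y=1) − p₀] / P(Y=1).
PAF = (0.50985 − 0.222) / 0.50985 ≈ 0.5646

PAF ≈ 0.565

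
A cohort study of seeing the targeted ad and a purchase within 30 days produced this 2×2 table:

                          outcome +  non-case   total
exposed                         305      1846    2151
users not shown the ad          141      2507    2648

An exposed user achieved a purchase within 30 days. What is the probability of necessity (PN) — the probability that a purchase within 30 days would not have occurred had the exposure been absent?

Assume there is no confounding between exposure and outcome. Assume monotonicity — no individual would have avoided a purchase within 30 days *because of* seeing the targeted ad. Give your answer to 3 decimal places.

p₁ = P(outcome | exposed) = 305/2151 = 0.14179
p₀ = P(outcome | unexposed) = 141/2648 = 0.053248
Under exogeneity and monotonicity, PN = (p₁ − p₀)/p₁.
PN = (0.14179 − 0.053248) / 0.14179 ≈ 0.6245

PN ≈ 0.624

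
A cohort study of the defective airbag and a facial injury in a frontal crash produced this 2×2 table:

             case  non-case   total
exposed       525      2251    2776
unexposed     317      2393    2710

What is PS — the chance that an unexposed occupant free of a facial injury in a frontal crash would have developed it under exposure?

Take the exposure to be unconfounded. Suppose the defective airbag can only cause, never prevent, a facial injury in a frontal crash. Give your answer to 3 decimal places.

p₁ = P(outcome | exposed) = 525/2776 = 0.18912
p₀ = P(outcome | unexposed) = 317/2710 = 0.11697
Under exogeneity and monotonicity, PS = (p₁ − p₀) / (1 − p₀).
PS = (0.18912 − 0.11697) / (1 − 0.11697) = 0.072147 / 0.88303 ≈ 0.0817

PS ≈ 0.082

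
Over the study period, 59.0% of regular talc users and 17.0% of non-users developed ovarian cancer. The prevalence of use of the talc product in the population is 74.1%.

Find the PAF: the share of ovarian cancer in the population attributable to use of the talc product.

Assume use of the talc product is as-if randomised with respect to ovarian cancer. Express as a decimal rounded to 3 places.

p₁ = 0.59, p₀ = 0.17.
Overall risk P(Y=1) = π·p₁ + (1−π)·p₀ = 0.741×0.59 + 0.259×0.17 = 0.48122.
Under exogeneity, PAF = [P(Y=1) − p₀] / P(Y=1).
PAF = (0.48122 − 0.17) / 0.48122 ≈ 0.6467

PAF ≈ 0.647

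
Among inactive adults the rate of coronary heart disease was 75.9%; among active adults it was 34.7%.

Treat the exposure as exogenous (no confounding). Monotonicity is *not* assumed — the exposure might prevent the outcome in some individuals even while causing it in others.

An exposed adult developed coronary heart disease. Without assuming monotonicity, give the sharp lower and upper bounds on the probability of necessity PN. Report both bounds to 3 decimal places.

0.543 ≤ PN ≤ 0.860

p₁ = 0.759, p₀ = 0.347.
Under exogeneity alone the bounds on PN are max{0,(p₁−p₀)/p₁} ≤ PN ≤ min{1,(1−p₀)/p₁}.
  lower = (p₁ − p₀)/p₁ = 0.412 / 0.759 ≈ 0.5428
  upper = min{1, (1 − p₀)/p₁} = 0.653 / 0.759 ≈ 0.8603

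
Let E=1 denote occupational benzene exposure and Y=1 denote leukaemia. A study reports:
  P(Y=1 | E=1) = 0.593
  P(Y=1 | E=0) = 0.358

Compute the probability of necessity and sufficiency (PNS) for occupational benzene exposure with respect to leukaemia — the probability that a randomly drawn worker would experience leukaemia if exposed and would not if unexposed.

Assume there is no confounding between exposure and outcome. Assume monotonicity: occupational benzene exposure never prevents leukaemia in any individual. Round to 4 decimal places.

PNS ≈ 0.2350

Let p₁ = 0.593, p₀ = 0.358.
Under exogeneity and monotonicity, PNS = p₁ − p₀.
PNS = 0.593 − 0.358 = 0.235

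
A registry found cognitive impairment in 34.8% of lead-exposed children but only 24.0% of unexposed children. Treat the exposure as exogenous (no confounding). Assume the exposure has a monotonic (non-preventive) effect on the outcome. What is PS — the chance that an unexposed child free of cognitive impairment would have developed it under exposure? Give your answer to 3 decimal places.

p₁ = 0.348, p₀ = 0.24.
Under exogeneity and monotonicity, PS = (p₁ − p₀) / (1 − p₀).
PS = (0.348 − 0.24) / (1 − 0.24) = 0.108 / 0.76 ≈ 0.1421

PS ≈ 0.142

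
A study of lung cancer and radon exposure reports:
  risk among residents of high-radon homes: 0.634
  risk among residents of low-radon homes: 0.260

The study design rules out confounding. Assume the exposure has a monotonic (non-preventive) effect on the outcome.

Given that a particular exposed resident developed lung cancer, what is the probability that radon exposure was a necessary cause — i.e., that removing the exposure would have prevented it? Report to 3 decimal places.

Let p₁ = 0.634, p₀ = 0.26.
Under exogeneity and monotonicity, PN = (p₁ − p₀) / p₁.
PN = (0.634 − 0.26) / 0.634 = 0.374 / 0.634 ≈ 0.5899

PN ≈ 0.590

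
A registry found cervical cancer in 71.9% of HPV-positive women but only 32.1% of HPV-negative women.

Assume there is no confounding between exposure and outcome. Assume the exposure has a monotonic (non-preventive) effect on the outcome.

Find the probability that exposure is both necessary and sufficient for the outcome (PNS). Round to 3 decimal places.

p₁ = 0.719, p₀ = 0.321.
Under exogeneity and monotonicity, PNS = p₁ − p₀.
PNS = 0.719 − 0.321 = 0.398

PNS ≈ 0.398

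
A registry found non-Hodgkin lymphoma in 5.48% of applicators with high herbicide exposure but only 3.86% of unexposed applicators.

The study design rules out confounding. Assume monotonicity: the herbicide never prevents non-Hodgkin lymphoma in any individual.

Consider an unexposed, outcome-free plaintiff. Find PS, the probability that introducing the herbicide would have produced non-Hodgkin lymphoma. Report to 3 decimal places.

PS ≈ 0.017

p₁ = 0.0548, p₀ = 0.0386.
Under exogeneity and monotonicity, PS = (p₁ − p₀) / (1 − p₀).
PS = (0.0548 − 0.0386) / (1 − 0.0386) = 0.0162 / 0.9614 ≈ 0.0169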